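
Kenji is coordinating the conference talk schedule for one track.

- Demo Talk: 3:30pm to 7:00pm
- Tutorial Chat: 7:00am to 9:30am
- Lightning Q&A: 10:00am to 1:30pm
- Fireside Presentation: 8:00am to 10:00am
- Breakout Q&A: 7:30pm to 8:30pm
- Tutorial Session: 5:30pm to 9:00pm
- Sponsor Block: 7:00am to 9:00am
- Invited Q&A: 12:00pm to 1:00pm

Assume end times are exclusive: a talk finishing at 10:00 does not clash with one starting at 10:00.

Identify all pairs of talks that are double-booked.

Breakout Q&A & Tutorial Session, Demo Talk & Tutorial Session, Fireside Presentation & Sponsor Block, Fireside Presentation & Tutorial Chat, Invited Q&A & Lightning Q&A, Sponsor Block & Tutorial Chat

Sorted by start: Sponsor Block, Tutorial Chat, Fireside Presentation, Lightning Q&A, Invited Q&A, Demo Talk, Tutorial Session, Breakout Q&A.
Tutorial Chat starts before Sponsor Block ends → Sponsor Block and Tutorial Chat overlap.
Fireside Presentation starts before Sponsor Block ends → Sponsor Block and Fireside Presentation overlap.
Lightning Q&A starts after Sponsor Block ends, so nothing later overlaps Sponsor Block either.
Fireside Presentation starts before Tutorial Chat ends → Tutorial Chat and Fireside Presentation overlap.
Lightning Q&A starts after Tutorial Chat ends, so nothing later overlaps Tutorial Chat either.
Lightning Q&A starts exactly when Fireside Presentation ends (back-to-back, no overlap), so nothing later overlaps Fireside Presentation either.
Invited Q&A starts before Lightning Q&A ends → Lightning Q&A and Invited Q&A overlap.
Demo Talk starts after Lightning Q&A ends, so nothing later overlaps Lightning Q&A either.
Demo Talk starts after Invited Q&A ends, so nothing later overlaps Invited Q&A either.
Tutorial Session starts before Demo Talk ends → Demo Talk and Tutorial Session overlap.
Breakout Q&A starts after Demo Talk ends.
Breakout Q&A starts before Tutorial Session ends → Tutorial Session and Breakout Q&A overlap.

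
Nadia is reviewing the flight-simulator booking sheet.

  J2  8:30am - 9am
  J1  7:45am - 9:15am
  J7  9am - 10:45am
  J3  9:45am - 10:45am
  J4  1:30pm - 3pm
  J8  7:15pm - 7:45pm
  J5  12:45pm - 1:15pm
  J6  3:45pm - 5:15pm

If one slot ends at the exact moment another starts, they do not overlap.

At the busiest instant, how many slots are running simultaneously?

Sort all start/end points and keep a running count:
7:45am start J1 → 1
8:30am start J2 → 2
9am end J2 → 1
9am start J7 → 2
9:15am end J1 → 1
9:45am start J3 → 2
10:45am end J3 → 1
10:45am end J7 → 0
12:45pm start J5 → 1
1:15pm end J5 → 0
1:30pm start J4 → 1
3pm end J4 → 0
3:45pm start J6 → 1
5:15pm end J6 → 0
7:15pm start J8 → 1
7:45pm end J8 → 0
Peak is 2, at 8:30am (J1, J2).

2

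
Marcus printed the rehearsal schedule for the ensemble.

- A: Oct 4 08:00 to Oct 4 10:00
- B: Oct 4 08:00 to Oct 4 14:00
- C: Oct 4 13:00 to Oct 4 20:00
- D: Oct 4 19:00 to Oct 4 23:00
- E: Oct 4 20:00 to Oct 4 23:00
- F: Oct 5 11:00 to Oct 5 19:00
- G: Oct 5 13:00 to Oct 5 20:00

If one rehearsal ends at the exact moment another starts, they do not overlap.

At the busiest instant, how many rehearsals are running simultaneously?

Sweep the timeline, counting +1 at each start and −1 at each end (ends before starts at a tie):
Oct 4 08:00 start A → 1
Oct 4 08:00 start B → 2
Oct 4 10:00 end A → 1
Oct 4 13:00 start C → 2
Oct 4 14:00 end B → 1
Oct 4 19:00 start D → 2
Oct 4 20:00 end C → 1
Oct 4 20:00 start E → 2
Oct 4 23:00 end D → 1
Oct 4 23:00 end E → 0
Oct 5 11:00 start F → 1
Oct 5 13:00 start G → 2
Oct 5 19:00 end F → 1
Oct 5 20:00 end G → 0
Peak is 2, at Oct 4 08:00 (A, B).

2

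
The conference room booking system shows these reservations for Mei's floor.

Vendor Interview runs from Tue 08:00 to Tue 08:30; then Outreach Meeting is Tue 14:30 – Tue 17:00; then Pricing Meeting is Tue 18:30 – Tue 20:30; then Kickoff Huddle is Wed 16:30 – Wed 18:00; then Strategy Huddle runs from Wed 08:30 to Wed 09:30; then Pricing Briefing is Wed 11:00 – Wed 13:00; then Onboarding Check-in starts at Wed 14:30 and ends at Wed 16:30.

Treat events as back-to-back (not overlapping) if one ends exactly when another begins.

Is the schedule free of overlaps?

Sorted by start: Vendor Interview, Outreach Meeting, Pricing Meeting, Strategy Huddle, Pricing Briefing, Onboarding Check-in, Kickoff Huddle.
Outreach Meeting starts after Vendor Interview ends, so nothing later overlaps Vendor Interview either.
Pricing Meeting starts after Outreach Meeting ends, so nothing later overlaps Outreach Meeting either.
Strategy Huddle starts after Pricing Meeting ends, so nothing later overlaps Pricing Meeting either.
Pricing Briefing starts after Strategy Huddle ends, so nothing later overlaps Strategy Huddle either.
Onboarding Check-in starts after Pricing Briefing ends, so nothing later overlaps Pricing Briefing either.
Kickoff Huddle starts exactly when Onboarding Check-in ends (back-to-back, no overlap).
Every pair is clear; the schedule has no overlaps.

Yes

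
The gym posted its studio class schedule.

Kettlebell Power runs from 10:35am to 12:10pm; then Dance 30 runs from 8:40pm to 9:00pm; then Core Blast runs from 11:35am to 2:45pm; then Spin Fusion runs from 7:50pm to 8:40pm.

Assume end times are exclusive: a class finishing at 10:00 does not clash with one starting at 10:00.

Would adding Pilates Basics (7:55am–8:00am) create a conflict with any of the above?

No — it doesn't clash with anything

Kettlebell Power: starts 10:35am at or after Pilates Basics ends 8:00am → clear.
Core Blast: starts 11:35am at or after Pilates Basics ends 8:00am → clear.
Spin Fusion: starts 7:50pm at or after Pilates Basics ends 8:00am → clear.
Dance 30: starts 8:40pm at or after Pilates Basics ends 8:00am → clear.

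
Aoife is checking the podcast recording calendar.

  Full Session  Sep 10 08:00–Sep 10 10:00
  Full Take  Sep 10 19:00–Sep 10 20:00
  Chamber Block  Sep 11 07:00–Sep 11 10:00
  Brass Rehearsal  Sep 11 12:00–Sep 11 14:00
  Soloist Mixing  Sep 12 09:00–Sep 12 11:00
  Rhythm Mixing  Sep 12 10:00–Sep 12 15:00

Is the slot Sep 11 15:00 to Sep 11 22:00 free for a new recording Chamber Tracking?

Yes — the slot is free

Full Session: ends Sep 10 10:00 at or before Chamber Tracking starts Sep 11 15:00 → clear.
Full Take: ends Sep 10 20:00 at or before Chamber Tracking starts Sep 11 15:00 → clear.
Chamber Block: ends Sep 11 10:00 at or before Chamber Tracking starts Sep 11 15:00 → clear.
Brass Rehearsal: ends Sep 11 14:00 at or before Chamber Tracking starts Sep 11 15:00 → clear.
Soloist Mixing: starts Sep 12 09:00 at or after Chamber Tracking ends Sep 11 22:00 → clear.
Rhythm Mixing: starts Sep 12 10:00 at or after Chamber Tracking ends Sep 11 22:00 → clear.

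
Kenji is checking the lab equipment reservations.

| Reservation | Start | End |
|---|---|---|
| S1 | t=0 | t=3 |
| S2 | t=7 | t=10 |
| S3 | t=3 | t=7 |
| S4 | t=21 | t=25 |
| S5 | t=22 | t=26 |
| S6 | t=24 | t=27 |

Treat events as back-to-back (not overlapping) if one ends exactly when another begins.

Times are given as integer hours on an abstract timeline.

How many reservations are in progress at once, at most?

3

Sort all start/end points and keep a running count:
t=0 start S1 → 1
t=3 end S1 → 0
t=3 start S3 → 1
t=7 end S3 → 0
t=7 start S2 → 1
t=10 end S2 → 0
t=21 start S4 → 1
t=22 start S5 → 2
t=24 start S6 → 3
t=25 end S4 → 2
t=26 end S5 → 1
t=27 end S6 → 0
Peak is 3, at t=24 (S4, S5, S6).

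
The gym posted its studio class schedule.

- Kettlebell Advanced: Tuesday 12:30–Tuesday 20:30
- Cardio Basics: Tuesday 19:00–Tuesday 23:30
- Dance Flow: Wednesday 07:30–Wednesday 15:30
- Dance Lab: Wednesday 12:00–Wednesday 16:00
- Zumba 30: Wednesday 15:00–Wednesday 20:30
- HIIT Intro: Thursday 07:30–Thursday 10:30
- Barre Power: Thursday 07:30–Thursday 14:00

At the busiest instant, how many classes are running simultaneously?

3

Walk through starts and ends in time order (an end at T is processed before a start at T):
Tuesday 12:30 start Kettlebell Advanced → 1
Tuesday 19:00 start Cardio Basics → 2
Tuesday 20:30 end Kettlebell Advanced → 1
Tuesday 23:30 end Cardio Basics → 0
Wednesday 07:30 start Dance Flow → 1
Wednesday 12:00 start Dance Lab → 2
Wednesday 15:00 start Zumba 30 → 3
Wednesday 15:30 end Dance Flow → 2
Wednesday 16:00 end Dance Lab → 1
Wednesday 20:30 end Zumba 30 → 0
Thursday 07:30 start Barre Power → 1
Thursday 07:30 start HIIT Intro → 2
Thursday 10:30 end HIIT Intro → 1
Thursday 14:00 end Barre Power → 0
Peak is 3, at Wednesday 15:00 (Dance Flow, Dance Lab, Zumba 30).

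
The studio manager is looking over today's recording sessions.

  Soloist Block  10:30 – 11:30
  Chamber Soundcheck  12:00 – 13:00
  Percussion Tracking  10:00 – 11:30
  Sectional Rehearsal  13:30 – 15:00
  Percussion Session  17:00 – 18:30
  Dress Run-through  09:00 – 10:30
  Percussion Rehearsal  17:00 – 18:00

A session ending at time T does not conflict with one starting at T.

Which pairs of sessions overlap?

Two intervals overlap when each starts before the other ends.
Sorted by start: Dress Run-through, Percussion Tracking, Soloist Block, Chamber Soundcheck, Sectional Rehearsal, Percussion Session, Percussion Rehearsal.
Percussion Tracking starts before Dress Run-through ends → Dress Run-through and Percussion Tracking overlap.
Soloist Block starts exactly when Dress Run-through ends (back-to-back, no overlap) — done with Dress Run-through.
Soloist Block starts before Percussion Tracking ends → Percussion Tracking and Soloist Block overlap.
Chamber Soundcheck starts after Percussion Tracking ends — done with Percussion Tracking.
Chamber Soundcheck starts after Soloist Block ends — done with Soloist Block.
Sectional Rehearsal starts after Chamber Soundcheck ends — done with Chamber Soundcheck.
Percussion Session starts after Sectional Rehearsal ends — done with Sectional Rehearsal.
Percussion Rehearsal starts before Percussion Session ends → Percussion Session and Percussion Rehearsal overlap.

Dress Run-through & Percussion Tracking, Percussion Rehearsal & Percussion Session, Percussion Tracking & Soloist Block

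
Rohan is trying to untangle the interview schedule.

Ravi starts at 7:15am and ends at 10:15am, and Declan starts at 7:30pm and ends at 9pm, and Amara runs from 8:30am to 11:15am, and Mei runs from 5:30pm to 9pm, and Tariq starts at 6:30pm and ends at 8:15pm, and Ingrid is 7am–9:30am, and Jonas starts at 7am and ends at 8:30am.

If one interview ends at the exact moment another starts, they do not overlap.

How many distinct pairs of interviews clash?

8

Sorted by start: Jonas, Ingrid, Ravi, Amara, Mei, Tariq, Declan.
Ingrid starts before Jonas ends → Jonas and Ingrid overlap.
Ravi starts before Jonas ends → Jonas and Ravi overlap.
Amara starts exactly when Jonas ends (back-to-back, no overlap), so nothing later overlaps Jonas either.
Ravi starts before Ingrid ends → Ingrid and Ravi overlap.
Amara starts before Ingrid ends → Ingrid and Amara overlap.
Mei starts after Ingrid ends, so nothing later overlaps Ingrid either.
Amara starts before Ravi ends → Ravi and Amara overlap.
Mei starts after Ravi ends, so nothing later overlaps Ravi either.
Mei starts after Amara ends, so nothing later overlaps Amara either.
Tariq starts before Mei ends → Mei and Tariq overlap.
Declan starts before Mei ends → Mei and Declan overlap.
Declan starts before Tariq ends → Tariq and Declan overlap.
Overlapping pairs: Amara & Ingrid, Amara & Ravi, Declan & Mei, Declan & Tariq, Ingrid & Jonas, Ingrid & Ravi, Jonas & Ravi, Mei & Tariq — 8 in total.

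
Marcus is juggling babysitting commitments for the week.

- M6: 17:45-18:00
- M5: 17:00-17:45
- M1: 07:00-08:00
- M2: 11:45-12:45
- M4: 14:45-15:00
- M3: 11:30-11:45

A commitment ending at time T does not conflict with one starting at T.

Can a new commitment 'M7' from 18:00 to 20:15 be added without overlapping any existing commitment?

M1: ends 08:00 at or before M7 starts 18:00 → clear.
M3: ends 11:45 at or before M7 starts 18:00 → clear.
M2: ends 12:45 at or before M7 starts 18:00 → clear.
M4: ends 15:00 at or before M7 starts 18:00 → clear.
M5: ends 17:45 at or before M7 starts 18:00 → clear.
M6: ends 18:00 at or before M7 starts 18:00 → clear.

Yes — the slot is free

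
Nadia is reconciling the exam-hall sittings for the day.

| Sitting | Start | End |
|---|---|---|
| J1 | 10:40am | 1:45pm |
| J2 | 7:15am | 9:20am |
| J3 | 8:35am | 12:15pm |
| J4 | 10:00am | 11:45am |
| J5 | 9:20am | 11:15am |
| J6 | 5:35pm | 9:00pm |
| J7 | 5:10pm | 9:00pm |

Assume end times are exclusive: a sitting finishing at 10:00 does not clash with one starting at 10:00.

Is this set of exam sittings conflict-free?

No

Two intervals overlap when each starts before the other ends.
Sorted by start: J2, J3, J5, J4, J1, J7, J6.
J3 starts before J2 ends → J2 and J3 overlap.
That's a conflict, so the schedule is not conflict-free.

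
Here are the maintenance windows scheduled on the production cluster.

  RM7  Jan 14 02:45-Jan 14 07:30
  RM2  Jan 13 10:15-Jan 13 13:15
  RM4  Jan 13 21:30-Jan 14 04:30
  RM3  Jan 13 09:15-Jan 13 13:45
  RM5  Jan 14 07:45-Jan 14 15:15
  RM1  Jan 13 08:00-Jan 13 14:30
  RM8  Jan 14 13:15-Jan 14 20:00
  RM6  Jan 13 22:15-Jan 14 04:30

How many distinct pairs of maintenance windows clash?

Sorted by start: RM1, RM3, RM2, RM4, RM6, RM7, RM5, RM8.
RM3 starts before RM1 ends → RM1 and RM3 overlap.
RM2 starts before RM1 ends → RM1 and RM2 overlap.
RM4 starts after RM1 ends — done with RM1.
RM2 starts before RM3 ends → RM3 and RM2 overlap.
RM4 starts after RM3 ends — done with RM3.
RM4 starts after RM2 ends — done with RM2.
RM6 starts before RM4 ends → RM4 and RM6 overlap.
RM7 starts before RM4 ends → RM4 and RM7 overlap.
RM5 starts after RM4 ends — done with RM4.
RM7 starts before RM6 ends → RM6 and RM7 overlap.
RM5 starts after RM6 ends — done with RM6.
RM5 starts after RM7 ends — done with RM7.
RM8 starts before RM5 ends → RM5 and RM8 overlap.
Overlapping pairs: RM1 & RM2, RM1 & RM3, RM2 & RM3, RM4 & RM6, RM4 & RM7, RM5 & RM8, RM6 & RM7 — 7 in total.

7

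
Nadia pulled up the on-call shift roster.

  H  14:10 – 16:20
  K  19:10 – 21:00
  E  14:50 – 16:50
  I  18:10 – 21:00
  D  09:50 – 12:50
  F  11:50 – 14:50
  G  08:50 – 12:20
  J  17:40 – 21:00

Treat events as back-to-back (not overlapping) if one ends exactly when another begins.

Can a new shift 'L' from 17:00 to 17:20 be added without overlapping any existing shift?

Yes — the slot is free

G: ends 12:20 at or before L starts 17:00 → clear.
D: ends 12:50 at or before L starts 17:00 → clear.
F: ends 14:50 at or before L starts 17:00 → clear.
H: ends 16:20 at or before L starts 17:00 → clear.
E: ends 16:50 at or before L starts 17:00 → clear.
J: starts 17:40 at or after L ends 17:20 → clear.
I: starts 18:10 at or after L ends 17:20 → clear.
K: starts 19:10 at or after L ends 17:20 → clear.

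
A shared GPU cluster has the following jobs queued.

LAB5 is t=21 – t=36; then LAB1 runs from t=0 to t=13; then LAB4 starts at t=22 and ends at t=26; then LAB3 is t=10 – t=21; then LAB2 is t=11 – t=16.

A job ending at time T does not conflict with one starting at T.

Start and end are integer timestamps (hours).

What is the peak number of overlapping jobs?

3

Sweep the timeline, counting +1 at each start and −1 at each end (ends before starts at a tie):
t=0 start LAB1 → 1
t=10 start LAB3 → 2
t=11 start LAB2 → 3
t=13 end LAB1 → 2
t=16 end LAB2 → 1
t=21 end LAB3 → 0
t=21 start LAB5 → 1
t=22 start LAB4 → 2
t=26 end LAB4 → 1
t=36 end LAB5 → 0
Peak is 3, at t=11 (LAB1, LAB2, LAB3).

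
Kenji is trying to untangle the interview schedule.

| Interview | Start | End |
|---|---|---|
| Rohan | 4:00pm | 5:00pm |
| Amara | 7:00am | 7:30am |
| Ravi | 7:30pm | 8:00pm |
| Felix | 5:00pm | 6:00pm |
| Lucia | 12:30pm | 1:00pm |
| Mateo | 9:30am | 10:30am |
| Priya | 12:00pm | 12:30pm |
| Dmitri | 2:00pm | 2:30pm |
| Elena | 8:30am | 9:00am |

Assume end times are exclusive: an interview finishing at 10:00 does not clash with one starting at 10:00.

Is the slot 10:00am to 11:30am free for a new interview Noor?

Amara: ends 7:30am at or before Noor starts 10:00am → clear.
Elena: ends 9:00am at or before Noor starts 10:00am → clear.
Mateo: starts 9:30am before Noor ends 11:30am, and ends 10:30am after Noor starts 10:00am → overlap.
Priya: starts 12:00pm at or after Noor ends 11:30am → clear.
Lucia: starts 12:30pm at or after Noor ends 11:30am → clear.
Dmitri: starts 2:00pm at or after Noor ends 11:30am → clear.
Rohan: starts 4:00pm at or after Noor ends 11:30am → clear.
Felix: starts 5:00pm at or after Noor ends 11:30am → clear.
Ravi: starts 7:30pm at or after Noor ends 11:30am → clear.
Noor overlaps Mateo.

No — it overlaps Mateo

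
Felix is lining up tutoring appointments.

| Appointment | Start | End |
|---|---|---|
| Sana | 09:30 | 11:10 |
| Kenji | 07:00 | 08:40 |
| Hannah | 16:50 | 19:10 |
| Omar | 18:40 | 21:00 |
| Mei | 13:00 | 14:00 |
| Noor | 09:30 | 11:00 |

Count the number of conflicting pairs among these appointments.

Check each pair: they overlap iff neither finishes before the other starts.
Sorted by start: Kenji, Noor, Sana, Mei, Hannah, Omar.
Noor starts after Kenji ends — done with Kenji.
Sana starts before Noor ends → Noor and Sana overlap.
Mei starts after Noor ends — done with Noor.
Mei starts after Sana ends — done with Sana.
Hannah starts after Mei ends — done with Mei.
Omar starts before Hannah ends → Hannah and Omar overlap.
Overlapping pairs: Hannah & Omar, Noor & Sana — 2 in total.

2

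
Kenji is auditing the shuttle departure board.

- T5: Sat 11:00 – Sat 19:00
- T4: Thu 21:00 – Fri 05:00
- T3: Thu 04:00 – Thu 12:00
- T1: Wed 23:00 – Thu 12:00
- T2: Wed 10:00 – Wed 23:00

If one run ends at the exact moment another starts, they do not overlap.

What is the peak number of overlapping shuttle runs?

Walk through starts and ends in time order (an end at T is processed before a start at T):
Wed 10:00 start T2 → 1
Wed 23:00 end T2 → 0
Wed 23:00 start T1 → 1
Thu 04:00 start T3 → 2
Thu 12:00 end T1 → 1
Thu 12:00 end T3 → 0
Thu 21:00 start T4 → 1
Fri 05:00 end T4 → 0
Sat 11:00 start T5 → 1
Sat 19:00 end T5 → 0
Peak is 2, at Thu 04:00 (T1, T3).

2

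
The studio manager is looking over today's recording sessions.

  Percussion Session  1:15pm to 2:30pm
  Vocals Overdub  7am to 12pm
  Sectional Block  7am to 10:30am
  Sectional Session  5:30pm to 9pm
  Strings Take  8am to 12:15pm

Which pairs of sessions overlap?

Sectional Block & Strings Take, Sectional Block & Vocals Overdub, Strings Take & Vocals Overdub

Sorted by start: Sectional Block, Vocals Overdub, Strings Take, Percussion Session, Sectional Session.
Vocals Overdub starts before Sectional Block ends → Sectional Block and Vocals Overdub overlap.
Strings Take starts before Sectional Block ends → Sectional Block and Strings Take overlap.
Percussion Session starts after Sectional Block ends — done with Sectional Block.
Strings Take starts before Vocals Overdub ends → Vocals Overdub and Strings Take overlap.
Percussion Session starts after Vocals Overdub ends — done with Vocals Overdub.
Percussion Session starts after Strings Take ends — done with Strings Take.
Sectional Session starts after Percussion Session ends.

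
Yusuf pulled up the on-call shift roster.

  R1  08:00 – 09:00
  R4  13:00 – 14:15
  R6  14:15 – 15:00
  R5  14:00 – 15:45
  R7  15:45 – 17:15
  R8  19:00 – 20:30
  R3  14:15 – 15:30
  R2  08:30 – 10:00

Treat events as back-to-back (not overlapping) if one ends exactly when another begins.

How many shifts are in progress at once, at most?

Walk through starts and ends in time order (an end at T is processed before a start at T):
08:00 start R1 → 1
08:30 start R2 → 2
09:00 end R1 → 1
10:00 end R2 → 0
13:00 start R4 → 1
14:00 start R5 → 2
14:15 end R4 → 1
14:15 start R3 → 2
14:15 start R6 → 3
15:00 end R6 → 2
15:30 end R3 → 1
15:45 end R5 → 0
15:45 start R7 → 1
17:15 end R7 → 0
19:00 start R8 → 1
20:30 end R8 → 0
Peak is 3, at 14:15 (R3, R5, R6).

3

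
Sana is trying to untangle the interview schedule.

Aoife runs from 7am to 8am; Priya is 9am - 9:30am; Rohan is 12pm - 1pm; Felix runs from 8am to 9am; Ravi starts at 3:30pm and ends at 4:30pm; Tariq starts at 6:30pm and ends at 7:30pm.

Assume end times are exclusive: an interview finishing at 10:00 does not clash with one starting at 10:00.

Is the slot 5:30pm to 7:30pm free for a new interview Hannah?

Aoife: ends 8am at or before Hannah starts 5:30pm → clear.
Felix: ends 9am at or before Hannah starts 5:30pm → clear.
Priya: ends 9:30am at or before Hannah starts 5:30pm → clear.
Rohan: ends 1pm at or before Hannah starts 5:30pm → clear.
Ravi: ends 4:30pm at or before Hannah starts 5:30pm → clear.
Tariq: starts 6:30pm before Hannah ends 7:30pm, and ends 7:30pm after Hannah starts 5:30pm → overlap.
Hannah overlaps Tariq.

No — it overlaps Tariq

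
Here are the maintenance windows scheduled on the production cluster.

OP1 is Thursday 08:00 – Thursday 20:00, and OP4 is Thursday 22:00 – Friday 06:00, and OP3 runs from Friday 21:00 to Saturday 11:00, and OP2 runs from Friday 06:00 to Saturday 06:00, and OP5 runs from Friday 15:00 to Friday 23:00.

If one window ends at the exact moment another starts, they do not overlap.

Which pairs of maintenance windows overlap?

OP2 & OP3, OP2 & OP5, OP3 & OP5

Sorted by start: OP1, OP4, OP2, OP5, OP3.
OP4 starts after OP1 ends — done with OP1.
OP2 starts exactly when OP4 ends (back-to-back, no overlap) — done with OP4.
OP5 starts before OP2 ends → OP2 and OP5 overlap.
OP3 starts before OP2 ends → OP2 and OP3 overlap.
OP3 starts before OP5 ends → OP5 and OP3 overlap.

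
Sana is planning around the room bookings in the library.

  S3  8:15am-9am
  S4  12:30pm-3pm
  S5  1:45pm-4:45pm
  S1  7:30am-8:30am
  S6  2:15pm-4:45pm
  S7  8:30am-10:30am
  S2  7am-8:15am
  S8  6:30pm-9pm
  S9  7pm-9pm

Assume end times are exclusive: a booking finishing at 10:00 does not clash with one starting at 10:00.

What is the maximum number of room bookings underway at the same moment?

Sweep the timeline, counting +1 at each start and −1 at each end (ends before starts at a tie):
7am start S2 → 1
7:30am start S1 → 2
8:15am end S2 → 1
8:15am start S3 → 2
8:30am end S1 → 1
8:30am start S7 → 2
9am end S3 → 1
10:30am end S7 → 0
12:30pm start S4 → 1
1:45pm start S5 → 2
2:15pm start S6 → 3
3pm end S4 → 2
4:45pm end S5 → 1
4:45pm end S6 → 0
6:30pm start S8 → 1
7pm start S9 → 2
9pm end S8 → 1
9pm end S9 → 0
Peak is 3, at 2:15pm (S4, S5, S6).

3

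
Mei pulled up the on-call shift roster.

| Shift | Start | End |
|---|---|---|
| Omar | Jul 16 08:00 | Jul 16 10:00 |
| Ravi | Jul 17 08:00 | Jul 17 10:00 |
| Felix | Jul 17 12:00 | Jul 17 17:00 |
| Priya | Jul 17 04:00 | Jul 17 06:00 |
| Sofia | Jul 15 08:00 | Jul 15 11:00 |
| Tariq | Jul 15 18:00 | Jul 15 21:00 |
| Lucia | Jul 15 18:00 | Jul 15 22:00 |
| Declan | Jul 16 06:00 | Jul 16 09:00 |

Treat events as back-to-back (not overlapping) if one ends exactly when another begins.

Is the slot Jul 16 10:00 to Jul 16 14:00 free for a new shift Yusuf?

Yes — the slot is free

Sofia: ends Jul 15 11:00 at or before Yusuf starts Jul 16 10:00 → clear.
Lucia: ends Jul 15 22:00 at or before Yusuf starts Jul 16 10:00 → clear.
Tariq: ends Jul 15 21:00 at or before Yusuf starts Jul 16 10:00 → clear.
Declan: ends Jul 16 09:00 at or before Yusuf starts Jul 16 10:00 → clear.
Omar: ends Jul 16 10:00 at or before Yusuf starts Jul 16 10:00 → clear.
Priya: starts Jul 17 04:00 at or after Yusuf ends Jul 16 14:00 → clear.
Ravi: starts Jul 17 08:00 at or after Yusuf ends Jul 16 14:00 → clear.
Felix: starts Jul 17 12:00 at or after Yusuf ends Jul 16 14:00 → clear.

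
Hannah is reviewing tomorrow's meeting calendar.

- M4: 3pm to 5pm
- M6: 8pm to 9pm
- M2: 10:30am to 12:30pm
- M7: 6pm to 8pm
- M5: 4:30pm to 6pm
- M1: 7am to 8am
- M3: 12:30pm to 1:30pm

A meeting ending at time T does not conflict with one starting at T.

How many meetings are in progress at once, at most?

Walk through starts and ends in time order (an end at T is processed before a start at T):
7am start M1 → 1
8am end M1 → 0
10:30am start M2 → 1
12:30pm end M2 → 0
12:30pm start M3 → 1
1:30pm end M3 → 0
3pm start M4 → 1
4:30pm start M5 → 2
5pm end M4 → 1
6pm end M5 → 0
6pm start M7 → 1
8pm end M7 → 0
8pm start M6 → 1
9pm end M6 → 0
Peak is 2, at 4:30pm (M4, M5).

2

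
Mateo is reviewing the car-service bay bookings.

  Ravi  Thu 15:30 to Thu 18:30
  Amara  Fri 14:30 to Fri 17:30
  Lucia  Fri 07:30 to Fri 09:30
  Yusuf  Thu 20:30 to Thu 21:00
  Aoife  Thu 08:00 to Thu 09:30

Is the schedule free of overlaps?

Yes

Check each pair: they overlap iff neither finishes before the other starts.
Sorted by start: Aoife, Ravi, Yusuf, Lucia, Amara.
Ravi starts after Aoife ends — done with Aoife.
Yusuf starts after Ravi ends — done with Ravi.
Lucia starts after Yusuf ends — done with Yusuf.
Amara starts after Lucia ends.
Every pair is clear; the schedule has no overlaps.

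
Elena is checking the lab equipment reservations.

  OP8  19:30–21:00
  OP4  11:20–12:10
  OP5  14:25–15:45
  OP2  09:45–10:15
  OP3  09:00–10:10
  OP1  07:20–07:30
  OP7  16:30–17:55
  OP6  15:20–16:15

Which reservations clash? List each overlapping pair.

Sorted by start: OP1, OP3, OP2, OP4, OP5, OP6, OP7, OP8.
OP3 starts after OP1 ends — done with OP1.
OP2 starts before OP3 ends → OP3 and OP2 overlap.
OP4 starts after OP3 ends — done with OP3.
OP4 starts after OP2 ends — done with OP2.
OP5 starts after OP4 ends — done with OP4.
OP6 starts before OP5 ends → OP5 and OP6 overlap.
OP7 starts after OP5 ends — done with OP5.
OP7 starts after OP6 ends — done with OP6.
OP8 starts after OP7 ends.

OP2 & OP3, OP5 & OP6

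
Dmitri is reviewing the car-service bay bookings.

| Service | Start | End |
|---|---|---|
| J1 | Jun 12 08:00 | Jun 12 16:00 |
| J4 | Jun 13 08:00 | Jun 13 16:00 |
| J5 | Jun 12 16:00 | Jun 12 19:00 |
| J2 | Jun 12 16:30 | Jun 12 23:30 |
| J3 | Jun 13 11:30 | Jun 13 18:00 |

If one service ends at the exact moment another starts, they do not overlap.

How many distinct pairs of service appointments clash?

Sorted by start: J1, J5, J2, J4, J3.
J5 starts exactly when J1 ends (back-to-back, no overlap), so J1 has no further overlaps.
J2 starts before J5 ends → J5 and J2 overlap.
J4 starts after J5 ends, so J5 has no further overlaps.
J4 starts after J2 ends, so J2 has no further overlaps.
J3 starts before J4 ends → J4 and J3 overlap.
Overlapping pairs: J2 & J5, J3 & J4 — 2 in total.

2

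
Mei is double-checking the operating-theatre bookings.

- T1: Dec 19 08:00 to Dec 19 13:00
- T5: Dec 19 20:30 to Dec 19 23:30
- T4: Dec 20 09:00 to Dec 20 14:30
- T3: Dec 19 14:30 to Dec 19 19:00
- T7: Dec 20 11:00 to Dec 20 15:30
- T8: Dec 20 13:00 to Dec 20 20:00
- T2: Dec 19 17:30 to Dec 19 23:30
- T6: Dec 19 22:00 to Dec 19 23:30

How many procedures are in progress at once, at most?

3

Walk through starts and ends in time order (an end at T is processed before a start at T):
Dec 19 08:00 start T1 → 1
Dec 19 13:00 end T1 → 0
Dec 19 14:30 start T3 → 1
Dec 19 17:30 start T2 → 2
Dec 19 19:00 end T3 → 1
Dec 19 20:30 start T5 → 2
Dec 19 22:00 start T6 → 3
Dec 19 23:30 end T2 → 2
Dec 19 23:30 end T5 → 1
Dec 19 23:30 end T6 → 0
Dec 20 09:00 start T4 → 1
Dec 20 11:00 start T7 → 2
Dec 20 13:00 start T8 → 3
Dec 20 14:30 end T4 → 2
Dec 20 15:30 end T7 → 1
Dec 20 20:00 end T8 → 0
Peak is 3, at Dec 19 22:00 (T2, T5, T6).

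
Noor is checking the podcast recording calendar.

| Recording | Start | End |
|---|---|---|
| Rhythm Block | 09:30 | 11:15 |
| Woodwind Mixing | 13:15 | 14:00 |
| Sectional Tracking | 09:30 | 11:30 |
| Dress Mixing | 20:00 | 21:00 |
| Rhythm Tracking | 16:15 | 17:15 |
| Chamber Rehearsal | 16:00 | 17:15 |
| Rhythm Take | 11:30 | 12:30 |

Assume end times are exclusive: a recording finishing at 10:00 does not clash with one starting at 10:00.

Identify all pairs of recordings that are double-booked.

Sorted by start: Rhythm Block, Sectional Tracking, Rhythm Take, Woodwind Mixing, Chamber Rehearsal, Rhythm Tracking, Dress Mixing.
Sectional Tracking starts before Rhythm Block ends → Rhythm Block and Sectional Tracking overlap.
Rhythm Take starts after Rhythm Block ends, so nothing later overlaps Rhythm Block either.
Rhythm Take starts exactly when Sectional Tracking ends (back-to-back, no overlap), so nothing later overlaps Sectional Tracking either.
Woodwind Mixing starts after Rhythm Take ends, so nothing later overlaps Rhythm Take either.
Chamber Rehearsal starts after Woodwind Mixing ends, so nothing later overlaps Woodwind Mixing either.
Rhythm Tracking starts before Chamber Rehearsal ends → Chamber Rehearsal and Rhythm Tracking overlap.
Dress Mixing starts after Chamber Rehearsal ends.
Dress Mixing starts after Rhythm Tracking ends.

Chamber Rehearsal & Rhythm Tracking, Rhythm Block & Sectional Tracking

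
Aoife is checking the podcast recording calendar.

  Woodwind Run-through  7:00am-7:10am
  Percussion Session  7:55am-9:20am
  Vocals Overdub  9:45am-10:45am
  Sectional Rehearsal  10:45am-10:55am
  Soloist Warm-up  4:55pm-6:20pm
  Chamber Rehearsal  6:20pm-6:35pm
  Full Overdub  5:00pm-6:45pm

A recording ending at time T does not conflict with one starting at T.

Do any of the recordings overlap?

Yes

Sorted by start: Woodwind Run-through, Percussion Session, Vocals Overdub, Sectional Rehearsal, Soloist Warm-up, Full Overdub, Chamber Rehearsal.
Percussion Session starts after Woodwind Run-through ends — done with Woodwind Run-through.
Vocals Overdub starts after Percussion Session ends — done with Percussion Session.
Sectional Rehearsal starts exactly when Vocals Overdub ends (back-to-back, no overlap) — done with Vocals Overdub.
Soloist Warm-up starts after Sectional Rehearsal ends — done with Sectional Rehearsal.
Full Overdub starts before Soloist Warm-up ends → Soloist Warm-up and Full Overdub overlap.
That's a conflict, so the schedule is not conflict-free.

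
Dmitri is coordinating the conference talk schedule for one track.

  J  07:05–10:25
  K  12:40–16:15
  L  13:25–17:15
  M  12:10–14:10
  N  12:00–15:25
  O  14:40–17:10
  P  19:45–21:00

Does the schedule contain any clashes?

Yes

Sorted by start: J, N, M, K, L, O, P.
N starts after J ends — done with J.
M starts before N ends → N and M overlap.
That's a conflict, so the schedule is not conflict-free.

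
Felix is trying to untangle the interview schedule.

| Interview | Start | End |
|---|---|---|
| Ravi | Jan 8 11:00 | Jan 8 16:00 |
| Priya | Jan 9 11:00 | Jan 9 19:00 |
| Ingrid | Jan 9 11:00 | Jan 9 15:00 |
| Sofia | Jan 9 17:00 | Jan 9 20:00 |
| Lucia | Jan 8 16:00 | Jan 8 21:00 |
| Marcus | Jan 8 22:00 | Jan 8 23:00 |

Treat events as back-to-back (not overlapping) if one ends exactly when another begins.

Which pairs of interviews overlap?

Ingrid & Priya, Priya & Sofia

Check each pair: they overlap iff neither finishes before the other starts.
Sorted by start: Ravi, Lucia, Marcus, Ingrid, Priya, Sofia.
Lucia starts exactly when Ravi ends (back-to-back, no overlap), so Ravi has no further overlaps.
Marcus starts after Lucia ends, so Lucia has no further overlaps.
Ingrid starts after Marcus ends, so Marcus has no further overlaps.
Priya starts before Ingrid ends → Ingrid and Priya overlap.
Sofia starts after Ingrid ends.
Sofia starts before Priya ends → Priya and Sofia overlap.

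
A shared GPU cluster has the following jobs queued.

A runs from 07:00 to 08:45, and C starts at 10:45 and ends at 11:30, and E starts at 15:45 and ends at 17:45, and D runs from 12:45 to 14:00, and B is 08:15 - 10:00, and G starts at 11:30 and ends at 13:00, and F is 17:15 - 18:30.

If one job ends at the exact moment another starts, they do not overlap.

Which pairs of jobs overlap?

Two intervals overlap when each starts before the other ends.
Sorted by start: A, B, C, G, D, E, F.
B starts before A ends → A and B overlap.
C starts after A ends; A is clear from here.
C starts after B ends; B is clear from here.
G starts exactly when C ends (back-to-back, no overlap); C is clear from here.
D starts before G ends → G and D overlap.
E starts after G ends; G is clear from here.
E starts after D ends; D is clear from here.
F starts before E ends → E and F overlap.

A & B, D & G, E & F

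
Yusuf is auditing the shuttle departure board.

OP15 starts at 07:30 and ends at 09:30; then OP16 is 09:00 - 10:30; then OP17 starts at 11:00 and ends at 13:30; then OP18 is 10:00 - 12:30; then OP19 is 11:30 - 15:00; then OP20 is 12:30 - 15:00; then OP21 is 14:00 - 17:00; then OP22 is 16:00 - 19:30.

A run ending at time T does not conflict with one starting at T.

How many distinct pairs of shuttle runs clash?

10

Check each pair: they overlap iff neither finishes before the other starts.
Sorted by start: OP15, OP16, OP18, OP17, OP19, OP20, OP21, OP22.
OP16 starts before OP15 ends → OP15 and OP16 overlap.
OP18 starts after OP15 ends — done with OP15.
OP18 starts before OP16 ends → OP16 and OP18 overlap.
OP17 starts after OP16 ends — done with OP16.
OP17 starts before OP18 ends → OP18 and OP17 overlap.
OP19 starts before OP18 ends → OP18 and OP19 overlap.
OP20 starts exactly when OP18 ends (back-to-back, no overlap) — done with OP18.
OP19 starts before OP17 ends → OP17 and OP19 overlap.
OP20 starts before OP17 ends → OP17 and OP20 overlap.
OP21 starts after OP17 ends — done with OP17.
OP20 starts before OP19 ends → OP19 and OP20 overlap.
OP21 starts before OP19 ends → OP19 and OP21 overlap.
OP22 starts after OP19 ends.
OP21 starts before OP20 ends → OP20 and OP21 overlap.
OP22 starts after OP20 ends.
OP22 starts before OP21 ends → OP21 and OP22 overlap.
Overlapping pairs: OP15 & OP16, OP16 & OP18, OP17 & OP18, OP17 & OP19, OP17 & OP20, OP18 & OP19, OP19 & OP20, OP19 & OP21, OP20 & OP21, OP21 & OP22 — 10 in total.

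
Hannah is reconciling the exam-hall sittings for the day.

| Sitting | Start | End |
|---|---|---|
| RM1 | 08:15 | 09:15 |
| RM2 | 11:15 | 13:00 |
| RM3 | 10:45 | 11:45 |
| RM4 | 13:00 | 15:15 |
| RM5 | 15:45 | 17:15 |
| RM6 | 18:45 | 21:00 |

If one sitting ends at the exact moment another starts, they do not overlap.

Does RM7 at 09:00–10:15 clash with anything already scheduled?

RM1: starts 08:15 before RM7 ends 10:15, and ends 09:15 after RM7 starts 09:00 → overlap.
RM3: starts 10:45 at or after RM7 ends 10:15 → clear.
RM2: starts 11:15 at or after RM7 ends 10:15 → clear.
RM4: starts 13:00 at or after RM7 ends 10:15 → clear.
RM5: starts 15:45 at or after RM7 ends 10:15 → clear.
RM6: starts 18:45 at or after RM7 ends 10:15 → clear.
RM7 overlaps RM1.

Yes — it overlaps RM1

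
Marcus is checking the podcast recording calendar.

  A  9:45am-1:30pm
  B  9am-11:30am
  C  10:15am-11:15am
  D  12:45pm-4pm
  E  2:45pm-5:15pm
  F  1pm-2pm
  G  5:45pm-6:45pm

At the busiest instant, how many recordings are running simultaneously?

3

Sort all start/end points and keep a running count:
9am start B → 1
9:45am start A → 2
10:15am start C → 3
11:15am end C → 2
11:30am end B → 1
12:45pm start D → 2
1pm start F → 3
1:30pm end A → 2
2pm end F → 1
2:45pm start E → 2
4pm end D → 1
5:15pm end E → 0
5:45pm start G → 1
6:45pm end G → 0
Peak is 3, at 10:15am (A, B, C).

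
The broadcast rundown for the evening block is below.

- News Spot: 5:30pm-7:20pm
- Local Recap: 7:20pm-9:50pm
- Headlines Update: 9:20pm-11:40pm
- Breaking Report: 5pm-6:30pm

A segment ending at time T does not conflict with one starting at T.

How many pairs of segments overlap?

2

Two intervals overlap when each starts before the other ends.
Sorted by start: Breaking Report, News Spot, Local Recap, Headlines Update.
News Spot starts before Breaking Report ends → Breaking Report and News Spot overlap.
Local Recap starts after Breaking Report ends, so Breaking Report has no further overlaps.
Local Recap starts exactly when News Spot ends (back-to-back, no overlap), so News Spot has no further overlaps.
Headlines Update starts before Local Recap ends → Local Recap and Headlines Update overlap.
Overlapping pairs: Breaking Report & News Spot, Headlines Update & Local Recap — 2 in total.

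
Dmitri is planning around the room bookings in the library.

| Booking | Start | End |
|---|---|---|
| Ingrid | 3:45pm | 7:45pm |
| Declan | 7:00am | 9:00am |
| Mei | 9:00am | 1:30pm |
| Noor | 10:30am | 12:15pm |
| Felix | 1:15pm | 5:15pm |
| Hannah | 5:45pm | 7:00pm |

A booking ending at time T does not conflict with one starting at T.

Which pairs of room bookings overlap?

Sorted by start: Declan, Mei, Noor, Felix, Ingrid, Hannah.
Mei starts exactly when Declan ends (back-to-back, no overlap); Declan is clear from here.
Noor starts before Mei ends → Mei and Noor overlap.
Felix starts before Mei ends → Mei and Felix overlap.
Ingrid starts after Mei ends; Mei is clear from here.
Felix starts after Noor ends; Noor is clear from here.
Ingrid starts before Felix ends → Felix and Ingrid overlap.
Hannah starts after Felix ends.
Hannah starts before Ingrid ends → Ingrid and Hannah overlap.

Felix & Ingrid, Felix & Mei, Hannah & Ingrid, Mei & Noor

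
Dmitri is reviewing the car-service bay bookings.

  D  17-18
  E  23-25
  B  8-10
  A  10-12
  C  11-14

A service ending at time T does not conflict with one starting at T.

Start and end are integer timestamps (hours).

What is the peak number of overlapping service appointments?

2

Sort all start/end points and keep a running count:
8 start B → 1
10 end B → 0
10 start A → 1
11 start C → 2
12 end A → 1
14 end C → 0
17 start D → 1
18 end D → 0
23 start E → 1
25 end E → 0
Peak is 2, at 11 (A, C).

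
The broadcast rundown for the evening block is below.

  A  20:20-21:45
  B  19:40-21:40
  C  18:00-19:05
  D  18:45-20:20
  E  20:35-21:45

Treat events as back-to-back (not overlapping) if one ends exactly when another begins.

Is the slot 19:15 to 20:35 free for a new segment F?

C: ends 19:05 at or before F starts 19:15 → clear.
D: starts 18:45 before F ends 20:35, and ends 20:20 after F starts 19:15 → overlap.
B: starts 19:40 before F ends 20:35, and ends 21:40 after F starts 19:15 → overlap.
A: starts 20:20 before F ends 20:35, and ends 21:45 after F starts 19:15 → overlap.
E: starts 20:35 at or after F ends 20:35 → clear.
F overlaps A, B, D.

No — it overlaps A, B, D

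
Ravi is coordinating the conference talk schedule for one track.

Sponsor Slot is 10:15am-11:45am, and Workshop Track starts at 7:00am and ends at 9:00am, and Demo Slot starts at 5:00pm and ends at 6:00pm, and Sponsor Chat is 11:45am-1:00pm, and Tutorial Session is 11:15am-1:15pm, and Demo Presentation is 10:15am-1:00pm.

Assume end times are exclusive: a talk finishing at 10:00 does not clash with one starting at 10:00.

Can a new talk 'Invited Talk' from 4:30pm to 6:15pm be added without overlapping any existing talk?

No — it overlaps Demo Slot

Workshop Track: ends 9:00am at or before Invited Talk starts 4:30pm → clear.
Sponsor Slot: ends 11:45am at or before Invited Talk starts 4:30pm → clear.
Demo Presentation: ends 1:00pm at or before Invited Talk starts 4:30pm → clear.
Tutorial Session: ends 1:15pm at or before Invited Talk starts 4:30pm → clear.
Sponsor Chat: ends 1:00pm at or before Invited Talk starts 4:30pm → clear.
Demo Slot: starts 5:00pm before Invited Talk ends 6:15pm, and ends 6:00pm after Invited Talk starts 4:30pm → overlap.
Invited Talk overlaps Demo Slot.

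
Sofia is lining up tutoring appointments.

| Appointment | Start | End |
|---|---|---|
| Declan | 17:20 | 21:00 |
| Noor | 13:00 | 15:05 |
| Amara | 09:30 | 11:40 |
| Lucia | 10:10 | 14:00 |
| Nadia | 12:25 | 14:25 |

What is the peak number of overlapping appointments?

Sort all start/end points and keep a running count:
09:30 start Amara → 1
10:10 start Lucia → 2
11:40 end Amara → 1
12:25 start Nadia → 2
13:00 start Noor → 3
14:00 end Lucia → 2
14:25 end Nadia → 1
15:05 end Noor → 0
17:20 start Declan → 1
21:00 end Declan → 0
Peak is 3, at 13:00 (Lucia, Nadia, Noor).

3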